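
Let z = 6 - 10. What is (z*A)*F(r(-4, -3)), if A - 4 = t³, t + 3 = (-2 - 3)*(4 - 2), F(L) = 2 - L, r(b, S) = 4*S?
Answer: 122808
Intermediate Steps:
t = -13 (t = -3 + (-2 - 3)*(4 - 2) = -3 - 5*2 = -3 - 10 = -13)
z = -4
A = -2193 (A = 4 + (-13)³ = 4 - 2197 = -2193)
(z*A)*F(r(-4, -3)) = (-4*(-2193))*(2 - 4*(-3)) = 8772*(2 - 1*(-12)) = 8772*(2 + 12) = 8772*14 = 122808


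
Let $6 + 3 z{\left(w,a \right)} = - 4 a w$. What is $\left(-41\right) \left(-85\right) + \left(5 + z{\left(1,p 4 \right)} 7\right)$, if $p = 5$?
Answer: $\frac{9868}{3} \approx 3289.3$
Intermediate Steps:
$z{\left(w,a \right)} = -2 - \frac{4 a w}{3}$ ($z{\left(w,a \right)} = -2 + \frac{- 4 a w}{3} = -2 + \frac{\left(-4\right) a w}{3} = -2 - \frac{4 a w}{3}$)
$\left(-41\right) \left(-85\right) + \left(5 + z{\left(1,p 4 \right)} 7\right) = \left(-41\right) \left(-85\right) + \left(5 + \left(-2 - \frac{4}{3} \cdot 5 \cdot 4 \cdot 1\right) 7\right) = 3485 + \left(5 + \left(-2 - \frac{80}{3} \cdot 1\right) 7\right) = 3485 + \left(5 + \left(-2 - \frac{80}{3}\right) 7\right) = 3485 + \left(5 - \frac{602}{3}\right) = 3485 - \frac{587}{3} = \frac{9868}{3}$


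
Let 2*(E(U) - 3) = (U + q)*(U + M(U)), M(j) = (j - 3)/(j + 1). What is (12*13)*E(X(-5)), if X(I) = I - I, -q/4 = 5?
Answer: 5148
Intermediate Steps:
M(j) = (-3 + j)/(1 + j)
q = -20 (q = -4*5 = -20)
X(I) = 0
E(U) = 3 + (-20 + U)*(U + (-3 + U)/(1 + U))/2 (E(U) = 3 + ((U - 20)*(U + (-3 + U)/(1 + U)))/2 = 3 + ((-20 + U)*(U + (-3 + U)/(1 + U)))/2 = 3 + (-20 + U)*(U + (-3 + U)/(1 + U))/2)
(12*13)*E(X(-5)) = (12*13)*((66 + 0³ - 37*0 - 18*0²)/(2*(1 + 0))) = 156*((½)*(66 + 0 + 0 - 18*0)/1) = 156*((½)*1*(66 + 0 + 0 + 0)) = 156*((½)*1*66) = 156*33 = 5148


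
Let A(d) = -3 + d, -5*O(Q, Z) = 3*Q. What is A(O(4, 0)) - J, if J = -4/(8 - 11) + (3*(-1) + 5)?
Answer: -131/15 ≈ -8.7333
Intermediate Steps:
O(Q, Z) = -3*Q/5
J = 10/3 (J = -4/(-3) + (-3 + 5) = -⅓*(-4) + 2 = 4/3 + 2 = 10/3 ≈ 3.3333)
A(O(4, 0)) - J = (-3 - ⅗*4) - 1*10/3 = (-3 - 12/5) - 10/3 = -27/5 - 10/3 = -131/15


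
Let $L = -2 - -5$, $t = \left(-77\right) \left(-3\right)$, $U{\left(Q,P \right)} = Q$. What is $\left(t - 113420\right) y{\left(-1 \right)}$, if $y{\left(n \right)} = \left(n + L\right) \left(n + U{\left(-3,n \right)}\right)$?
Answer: $905512$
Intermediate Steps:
$t = 231$
$L = 3$ ($L = -2 + 5 = 3$)
$y{\left(n \right)} = \left(-3 + n\right) \left(3 + n\right)$ ($y{\left(n \right)} = \left(n + 3\right) \left(n - 3\right) = \left(3 + n\right) \left(-3 + n\right) = \left(-3 + n\right) \left(3 + n\right)$)
$\left(t - 113420\right) y{\left(-1 \right)} = \left(231 - 113420\right) \left(-9 + \left(-1\right)^{2}\right) = \left(231 - 113420\right) \left(-9 + 1\right) = \left(-113189\right) \left(-8\right) = 905512$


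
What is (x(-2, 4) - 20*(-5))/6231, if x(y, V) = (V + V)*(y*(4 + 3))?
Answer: -4/2077 ≈ -0.0019259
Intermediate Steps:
x(y, V) = 14*V*y (x(y, V) = (2*V)*(y*7) = (2*V)*(7*y) = 14*V*y)
(x(-2, 4) - 20*(-5))/6231 = (14*4*(-2) - 20*(-5))/6231 = (-112 + 100)*(1/6231) = -12*1/6231 = -4/2077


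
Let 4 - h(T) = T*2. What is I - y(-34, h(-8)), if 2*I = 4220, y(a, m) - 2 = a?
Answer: 2142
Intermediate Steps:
h(T) = 4 - 2*T (h(T) = 4 - T*2 = 4 - 2*T)
y(a, m) = 2 + a
I = 2110 (I = (1/2)*4220 = 2110)
I - y(-34, h(-8)) = 2110 - (2 - 34) = 2110 - 1*(-32) = 2110 + 32 = 2142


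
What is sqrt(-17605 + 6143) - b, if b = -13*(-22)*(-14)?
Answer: 4004 + I*sqrt(11462) ≈ 4004.0 + 107.06*I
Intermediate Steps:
b = -4004 (b = 286*(-14) = -4004)
sqrt(-17605 + 6143) - b = sqrt(-17605 + 6143) - 1*(-4004) = sqrt(-11462) + 4004 = I*sqrt(11462) + 4004 = 4004 + I*sqrt(11462)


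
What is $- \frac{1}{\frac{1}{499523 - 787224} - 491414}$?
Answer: $\frac{287701}{141380299215} \approx 2.0349 \cdot 10^{-6}$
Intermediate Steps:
$- \frac{1}{\frac{1}{499523 - 787224} - 491414} = - \frac{1}{\frac{1}{-287701} - 491414} = - \frac{1}{- \frac{1}{287701} - 491414} = - \frac{1}{- \frac{141380299215}{287701}} = \left(-1\right) \left(- \frac{287701}{141380299215}\right) = \frac{287701}{141380299215}$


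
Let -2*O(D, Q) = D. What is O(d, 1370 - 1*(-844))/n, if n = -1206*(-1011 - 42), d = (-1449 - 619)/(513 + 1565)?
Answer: 517/1319444802 ≈ 3.9183e-7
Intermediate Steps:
d = -1034/1039 (d = -2068/2078 = -2068*1/2078 = -1034/1039 ≈ -0.99519)
O(D, Q) = -D/2
n = 1269918 (n = -1206*(-1053) = 1269918)
O(d, 1370 - 1*(-844))/n = -½*(-1034/1039)/1269918 = (517/1039)*(1/1269918) = 517/1319444802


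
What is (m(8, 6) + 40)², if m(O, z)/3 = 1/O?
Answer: 104329/64 ≈ 1630.1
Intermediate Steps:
m(O, z) = 3/O (m(O, z) = 3*(1/O) = 3/O)
(m(8, 6) + 40)² = (3/8 + 40)² = (323/8)² = 104329/64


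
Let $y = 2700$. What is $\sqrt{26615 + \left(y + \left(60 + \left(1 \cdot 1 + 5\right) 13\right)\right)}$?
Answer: $\sqrt{29453} \approx 171.62$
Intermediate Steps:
$\sqrt{26615 + \left(y + \left(60 + \left(1 \cdot 1 + 5\right) 13\right)\right)} = \sqrt{26615 + \left(2700 + \left(60 + \left(1 \cdot 1 + 5\right) 13\right)\right)} = \sqrt{26615 + \left(2700 + \left(60 + \left(1 + 5\right) 13\right)\right)} = \sqrt{26615 + \left(2700 + \left(60 + 6 \cdot 13\right)\right)} = \sqrt{26615 + \left(2700 + \left(60 + 78\right)\right)} = \sqrt{26615 + \left(2700 + 138\right)} = \sqrt{26615 + 2838} = \sqrt{29453}$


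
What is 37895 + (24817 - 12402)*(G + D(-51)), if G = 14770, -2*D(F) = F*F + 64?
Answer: 333728915/2 ≈ 1.6686e+8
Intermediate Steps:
D(F) = -32 - F²/2 (D(F) = -(F*F + 64)/2 = -(F² + 64)/2 = -(64 + F²)/2 = -32 - F²/2)
37895 + (24817 - 12402)*(G + D(-51)) = 37895 + (24817 - 12402)*(14770 + (-32 - ½*(-51)²)) = 37895 + 12415*(14770 + (-32 - ½*2601)) = 37895 + 12415*(14770 + (-32 - 2601/2)) = 37895 + 12415*(14770 - 2665/2) = 37895 + 12415*(26875/2) = 37895 + 333653125/2 = 333728915/2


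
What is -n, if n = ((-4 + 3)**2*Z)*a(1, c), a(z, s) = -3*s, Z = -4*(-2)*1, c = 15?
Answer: 360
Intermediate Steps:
Z = 8 (Z = 8*1 = 8)
n = -360 (n = ((-4 + 3)**2*8)*(-3*15) = ((-1)**2*8)*(-45) = (1*8)*(-45) = 8*(-45) = -360)
-n = -1*(-360) = 360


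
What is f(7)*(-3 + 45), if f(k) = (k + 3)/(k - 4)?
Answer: 140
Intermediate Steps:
f(k) = (3 + k)/(-4 + k)
f(7)*(-3 + 45) = ((3 + 7)/(-4 + 7))*(-3 + 45) = (10/3)*42 = 140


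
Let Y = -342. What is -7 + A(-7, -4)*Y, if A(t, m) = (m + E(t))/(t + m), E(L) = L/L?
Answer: -1103/11 ≈ -100.27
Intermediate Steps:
E(L) = 1
A(t, m) = (1 + m)/(m + t) (A(t, m) = (m + 1)/(t + m) = (1 + m)/(m + t))
-7 + A(-7, -4)*Y = -7 + ((1 - 4)/(-4 - 7))*(-342) = -7 + (-3/(-11))*(-342) = -7 - 1/11*(-3)*(-342) = -7 + (3/11)*(-342) = -7 - 1026/11 = -1103/11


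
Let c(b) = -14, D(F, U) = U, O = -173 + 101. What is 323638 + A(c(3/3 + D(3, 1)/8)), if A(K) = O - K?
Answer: 323580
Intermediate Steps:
O = -72
A(K) = -72 - K
323638 + A(c(3/3 + D(3, 1)/8)) = 323638 + (-72 - 1*(-14)) = 323638 + (-72 + 14) = 323638 - 58 = 323580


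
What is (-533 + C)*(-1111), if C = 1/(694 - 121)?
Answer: 339308288/573 ≈ 5.9216e+5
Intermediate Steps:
C = 1/573 ≈ 0.0017452
(-533 + C)*(-1111) = (-533 + 1/573)*(-1111) = -305408/573*(-1111) = 339308288/573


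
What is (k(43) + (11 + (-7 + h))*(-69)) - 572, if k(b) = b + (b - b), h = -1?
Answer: -736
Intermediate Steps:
k(b) = b (k(b) = b + 0 = b)
(k(43) + (11 + (-7 + h))*(-69)) - 572 = (43 + (11 + (-7 - 1))*(-69)) - 572 = (43 + (11 - 8)*(-69)) - 572 = (43 + 3*(-69)) - 572 = (43 - 207) - 572 = -164 - 572 = -736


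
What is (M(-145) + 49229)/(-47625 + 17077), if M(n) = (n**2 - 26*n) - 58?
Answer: -36983/15274 ≈ -2.4213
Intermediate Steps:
M(n) = -58 + n**2 - 26*n
(M(-145) + 49229)/(-47625 + 17077) = ((-58 + (-145)**2 - 26*(-145)) + 49229)/(-47625 + 17077) = ((-58 + 21025 + 3770) + 49229)/(-30548) = (24737 + 49229)*(-1/30548) = 73966*(-1/30548) = -36983/15274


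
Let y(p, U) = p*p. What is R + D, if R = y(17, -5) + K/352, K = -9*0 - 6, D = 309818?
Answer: 54578829/176 ≈ 3.1011e+5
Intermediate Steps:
y(p, U) = p**2
K = -6 (K = 0 - 6 = -6)
R = 50861/176 (R = 17**2 - 6/352 = 289 + (1/352)*(-6) = 289 - 3/176 = 50861/176 ≈ 288.98)
R + D = 50861/176 + 309818 = 54578829/176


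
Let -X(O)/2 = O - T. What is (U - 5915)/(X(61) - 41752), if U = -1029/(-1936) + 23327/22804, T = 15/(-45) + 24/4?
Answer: 195802508529/1386131835968 ≈ 0.14126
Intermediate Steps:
T = 17/3 (T = 15*(-1/45) + 24*(1/4) = -1/3 + 6 = 17/3 ≈ 5.6667)
U = 17156597/11037136 (U = -1029*(-1/1936) + 23327*(1/22804) = 1029/1936 + 23327/22804 = 17156597/11037136 ≈ 1.5544)
X(O) = 34/3 - 2*O (X(O) = -2*(O - 1*17/3) = -2*(O - 17/3) = -2*(-17/3 + O) = 34/3 - 2*O)
(U - 5915)/(X(61) - 41752) = (17156597/11037136 - 5915)/((34/3 - 2*61) - 41752) = -65267502843/(11037136*((34/3 - 122) - 41752)) = -65267502843/(11037136*(-332/3 - 41752)) = -65267502843/(11037136*(-125588/3)) = -65267502843/11037136*(-3/125588) = 195802508529/1386131835968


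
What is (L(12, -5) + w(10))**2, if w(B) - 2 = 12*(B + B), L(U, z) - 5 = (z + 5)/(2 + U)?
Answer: 61009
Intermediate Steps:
L(U, z) = 5 + (5 + z)/(2 + U) (L(U, z) = 5 + (z + 5)/(2 + U) = 5 + (5 + z)/(2 + U))
w(B) = 2 + 24*B (w(B) = 2 + 12*(B + B) = 2 + 12*(2*B) = 2 + 24*B)
(L(12, -5) + w(10))**2 = ((15 - 5 + 5*12)/(2 + 12) + (2 + 24*10))**2 = ((15 - 5 + 60)/14 + (2 + 240))**2 = ((1/14)*70 + 242)**2 = (5 + 242)**2 = 247**2 = 61009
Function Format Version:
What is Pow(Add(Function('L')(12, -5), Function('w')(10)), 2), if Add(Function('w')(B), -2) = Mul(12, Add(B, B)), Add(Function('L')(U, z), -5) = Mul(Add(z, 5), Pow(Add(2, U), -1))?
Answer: 61009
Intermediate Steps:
Function('L')(U, z) = Add(5, Mul(Pow(Add(2, U), -1), Add(5, z))) (Function('L')(U, z) = Add(5, Mul(Add(z, 5), Pow(Add(2, U), -1))) = Add(5, Mul(Add(5, z), Pow(Add(2, U), -1))) = Add(5, Mul(Pow(Add(2, U), -1), Add(5, z))))
Function('w')(B) = Add(2, Mul(24, B)) (Function('w')(B) = Add(2, Mul(12, Add(B, B))) = Add(2, Mul(12, Mul(2, B))) = Add(2, Mul(24, B)))
Pow(Add(Function('L')(12, -5), Function('w')(10)), 2) = Pow(Add(Mul(Pow(Add(2, 12), -1), Add(15, -5, Mul(5, 12))), Add(2, Mul(24, 10))), 2) = Pow(Add(Mul(Pow(14, -1), Add(15, -5, 60)), Add(2, 240)), 2) = Pow(Add(Mul(Rational(1, 14), 70), 242), 2) = Pow(Add(5, 242), 2) = Pow(247, 2) = 61009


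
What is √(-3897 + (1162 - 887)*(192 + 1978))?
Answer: √592853 ≈ 769.97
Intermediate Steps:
√(-3897 + (1162 - 887)*(192 + 1978)) = √(-3897 + 275*2170) = √(-3897 + 596750) = √592853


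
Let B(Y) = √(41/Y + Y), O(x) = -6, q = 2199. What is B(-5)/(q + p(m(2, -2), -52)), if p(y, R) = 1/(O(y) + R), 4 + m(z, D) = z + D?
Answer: 58*I*√330/637705 ≈ 0.0016522*I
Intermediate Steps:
m(z, D) = -4 + D + z (m(z, D) = -4 + (z + D) = -4 + (D + z) = -4 + D + z)
p(y, R) = 1/(-6 + R)
B(Y) = √(Y + 41/Y)
B(-5)/(q + p(m(2, -2), -52)) = √(-5 + 41/(-5))/(2199 + 1/(-6 - 52)) = √(-5 + 41*(-⅕))/(2199 + 1/(-58)) = √(-5 - 41/5)/(2199 - 1/58) = √(-66/5)/(127541/58) = (I*√330/5)*(58/127541) = 58*I*√330/637705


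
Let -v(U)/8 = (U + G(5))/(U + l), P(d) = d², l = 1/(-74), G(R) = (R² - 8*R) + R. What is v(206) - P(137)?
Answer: -286211899/15243 ≈ -18777.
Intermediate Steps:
G(R) = R² - 7*R
l = -1/74 ≈ -0.013514
v(U) = -8*(-10 + U)/(-1/74 + U) (v(U) = -8*(U + 5*(-7 + 5))/(U - 1/74) = -8*(U + 5*(-2))/(-1/74 + U) = -8*(U - 10)/(-1/74 + U) = -8*(-10 + U)/(-1/74 + U))
v(206) - P(137) = 592*(10 - 1*206)/(-1 + 74*206) - 1*137² = 592*(10 - 206)/(-1 + 15244) - 1*18769 = 592*(-196)/15243 - 18769 = 592*(1/15243)*(-196) - 18769 = -116032/15243 - 18769 = -286211899/15243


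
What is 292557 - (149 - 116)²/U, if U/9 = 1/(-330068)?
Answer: 40230785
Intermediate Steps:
U = -9/330068 (U = 9/(-330068) = 9*(-1/330068) = -9/330068 ≈ -2.7267e-5)
292557 - (149 - 116)²/U = 292557 - (149 - 116)²/(-9/330068) = 292557 - 33²*(-330068)/9 = 292557 - 1089*(-330068)/9 = 292557 - 1*(-39938228) = 292557 + 39938228 = 40230785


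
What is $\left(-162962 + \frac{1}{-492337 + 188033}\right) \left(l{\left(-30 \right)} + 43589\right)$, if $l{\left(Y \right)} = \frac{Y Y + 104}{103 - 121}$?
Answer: $- \frac{1022595151806829}{144144} \approx -7.0943 \cdot 10^{9}$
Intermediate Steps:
$l{\left(Y \right)} = - \frac{52}{9} - \frac{Y^{2}}{18}$ ($l{\left(Y \right)} = \frac{Y^{2} + 104}{-18} = \left(104 + Y^{2}\right) \left(- \frac{1}{18}\right) = - \frac{52}{9} - \frac{Y^{2}}{18}$)
$\left(-162962 + \frac{1}{-492337 + 188033}\right) \left(l{\left(-30 \right)} + 43589\right) = \left(-162962 + \frac{1}{-492337 + 188033}\right) \left(\left(- \frac{52}{9} - \frac{\left(-30\right)^{2}}{18}\right) + 43589\right) = \left(-162962 + \frac{1}{-304304}\right) \left(\left(- \frac{52}{9} - 50\right) + 43589\right) = \left(-162962 - \frac{1}{304304}\right) \left(\left(- \frac{52}{9} - 50\right) + 43589\right) = - \frac{49589988449 \left(- \frac{502}{9} + 43589\right)}{304304} = \left(- \frac{49589988449}{304304}\right) \frac{391799}{9} = - \frac{1022595151806829}{144144}$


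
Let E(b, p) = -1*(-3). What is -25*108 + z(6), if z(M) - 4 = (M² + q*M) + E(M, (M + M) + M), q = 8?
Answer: -2609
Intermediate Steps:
E(b, p) = 3
z(M) = 7 + M² + 8*M (z(M) = 4 + ((M² + 8*M) + 3) = 4 + (3 + M² + 8*M) = 7 + M² + 8*M)
-25*108 + z(6) = -25*108 + (7 + 6² + 8*6) = -2700 + (7 + 36 + 48) = -2700 + 91 = -2609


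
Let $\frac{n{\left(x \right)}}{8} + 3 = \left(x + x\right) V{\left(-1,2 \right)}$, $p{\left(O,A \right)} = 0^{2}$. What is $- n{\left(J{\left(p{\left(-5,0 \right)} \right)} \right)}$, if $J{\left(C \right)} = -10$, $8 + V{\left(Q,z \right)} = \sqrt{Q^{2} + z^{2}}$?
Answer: $-1256 + 160 \sqrt{5} \approx -898.23$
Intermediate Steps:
$p{\left(O,A \right)} = 0$
$V{\left(Q,z \right)} = -8 + \sqrt{Q^{2} + z^{2}}$
$n{\left(x \right)} = -24 + 16 x \left(-8 + \sqrt{5}\right)$ ($n{\left(x \right)} = -24 + 8 \left(x + x\right) \left(-8 + \sqrt{\left(-1\right)^{2} + 2^{2}}\right) = -24 + 8 \cdot 2 x \left(-8 + \sqrt{1 + 4}\right) = -24 + 8 \cdot 2 x \left(-8 + \sqrt{5}\right) = -24 + 16 x \left(-8 + \sqrt{5}\right)$)
$- n{\left(J{\left(p{\left(-5,0 \right)} \right)} \right)} = - (-24 - -1280 + 16 \left(-10\right) \sqrt{5}) = - (-24 + 1280 - 160 \sqrt{5}) = - (1256 - 160 \sqrt{5}) = -1256 + 160 \sqrt{5}$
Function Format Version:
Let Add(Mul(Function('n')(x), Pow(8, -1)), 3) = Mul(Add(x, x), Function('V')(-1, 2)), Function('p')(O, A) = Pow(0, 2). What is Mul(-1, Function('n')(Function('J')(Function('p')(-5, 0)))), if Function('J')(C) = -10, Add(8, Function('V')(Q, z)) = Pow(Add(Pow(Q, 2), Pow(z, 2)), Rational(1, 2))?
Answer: Add(-1256, Mul(160, Pow(5, Rational(1, 2)))) ≈ -898.23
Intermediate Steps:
Function('p')(O, A) = 0
Function('V')(Q, z) = Add(-8, Pow(Add(Pow(Q, 2), Pow(z, 2)), Rational(1, 2)))
Function('n')(x) = Add(-24, Mul(16, x, Add(-8, Pow(5, Rational(1, 2))))) (Function('n')(x) = Add(-24, Mul(8, Mul(Add(x, x), Add(-8, Pow(Add(Pow(-1, 2), Pow(2, 2)), Rational(1, 2)))))) = Add(-24, Mul(8, Mul(Mul(2, x), Add(-8, Pow(Add(1, 4), Rational(1, 2)))))) = Add(-24, Mul(8, Mul(Mul(2, x), Add(-8, Pow(5, Rational(1, 2)))))) = Add(-24, Mul(8, Mul(2, x, Add(-8, Pow(5, Rational(1, 2)))))) = Add(-24, Mul(16, x, Add(-8, Pow(5, Rational(1, 2))))))
Mul(-1, Function('n')(Function('J')(Function('p')(-5, 0)))) = Mul(-1, Add(-24, Mul(-128, -10), Mul(16, -10, Pow(5, Rational(1, 2))))) = Mul(-1, Add(-24, 1280, Mul(-160, Pow(5, Rational(1, 2))))) = Mul(-1, Add(1256, Mul(-160, Pow(5, Rational(1, 2))))) = Add(-1256, Mul(160, Pow(5, Rational(1, 2))))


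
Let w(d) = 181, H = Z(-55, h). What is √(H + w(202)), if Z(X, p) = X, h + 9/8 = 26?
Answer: 3*√14 ≈ 11.225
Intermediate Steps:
h = 199/8 (h = -9/8 + 26 = 199/8 ≈ 24.875)
H = -55
√(H + w(202)) = √(-55 + 181) = √126 = 3*√14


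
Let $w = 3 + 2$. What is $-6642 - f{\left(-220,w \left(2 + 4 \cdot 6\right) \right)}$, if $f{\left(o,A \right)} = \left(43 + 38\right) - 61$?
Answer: $-6662$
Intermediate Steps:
$w = 5$
$f{\left(o,A \right)} = 20$ ($f{\left(o,A \right)} = 81 - 61 = 20$)
$-6642 - f{\left(-220,w \left(2 + 4 \cdot 6\right) \right)} = -6642 - 20 = -6662$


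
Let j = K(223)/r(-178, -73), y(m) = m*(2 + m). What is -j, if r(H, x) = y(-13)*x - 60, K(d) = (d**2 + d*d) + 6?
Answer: 99464/10499 ≈ 9.4737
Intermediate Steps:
K(d) = 6 + 2*d**2 (K(d) = (d**2 + d**2) + 6 = 2*d**2 + 6 = 6 + 2*d**2)
r(H, x) = -60 + 143*x (r(H, x) = (-13*(2 - 13))*x - 60 = (-13*(-11))*x - 60 = 143*x - 60 = -60 + 143*x)
j = -99464/10499 (j = (6 + 2*223**2)/(-60 + 143*(-73)) = (6 + 2*49729)/(-60 - 10439) = (6 + 99458)/(-10499) = 99464*(-1/10499) = -99464/10499 ≈ -9.4737)
-j = -1*(-99464/10499) = 99464/10499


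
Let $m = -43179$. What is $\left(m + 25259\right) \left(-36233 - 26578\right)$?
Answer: $1125573120$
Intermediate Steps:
$\left(m + 25259\right) \left(-36233 - 26578\right) = \left(-43179 + 25259\right) \left(-36233 - 26578\right) = \left(-17920\right) \left(-62811\right) = 1125573120$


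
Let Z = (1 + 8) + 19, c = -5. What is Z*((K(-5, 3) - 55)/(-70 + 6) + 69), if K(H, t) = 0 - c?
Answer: 15631/8 ≈ 1953.9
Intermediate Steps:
Z = 28 (Z = 9 + 19 = 28)
K(H, t) = 5 (K(H, t) = 0 - 1*(-5) = 0 + 5 = 5)
Z*((K(-5, 3) - 55)/(-70 + 6) + 69) = 28*((5 - 55)/(-70 + 6) + 69) = 28*(-50/(-64) + 69) = 28*(-50*(-1/64) + 69) = 28*(25/32 + 69) = 28*(2233/32) = 15631/8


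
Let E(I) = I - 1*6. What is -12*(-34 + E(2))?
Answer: 456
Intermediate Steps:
E(I) = -6 + I (E(I) = I - 6 = -6 + I)
-12*(-34 + E(2)) = -12*(-34 + (-6 + 2)) = -12*(-34 - 4) = -12*(-38) = 456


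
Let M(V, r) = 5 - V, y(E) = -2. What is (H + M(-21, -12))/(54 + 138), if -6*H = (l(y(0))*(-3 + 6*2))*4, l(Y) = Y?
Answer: 19/96 ≈ 0.19792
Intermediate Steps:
H = 12 (H = -(-2*(-3 + 6*2))*4/6 = -(-2*(-3 + 12))*4/6 = -(-2*9)*4/6 = -(-3)*4 = -1/6*(-72) = 12)
(H + M(-21, -12))/(54 + 138) = (12 + (5 - 1*(-21)))/(54 + 138) = (12 + (5 + 21))/192 = (12 + 26)*(1/192) = 38*(1/192) = 19/96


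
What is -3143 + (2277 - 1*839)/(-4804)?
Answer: -7550205/2402 ≈ -3143.3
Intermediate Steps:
-3143 + (2277 - 1*839)/(-4804) = -3143 + (2277 - 839)*(-1/4804) = -3143 + 1438*(-1/4804) = -3143 - 719/2402 = -7550205/2402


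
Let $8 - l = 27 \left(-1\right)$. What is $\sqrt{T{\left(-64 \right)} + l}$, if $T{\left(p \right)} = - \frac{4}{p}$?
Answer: $\frac{\sqrt{561}}{4} \approx 5.9214$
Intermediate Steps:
$l = 35$ ($l = 8 - 27 \left(-1\right) = 8 - -27 = 8 + 27 = 35$)
$\sqrt{T{\left(-64 \right)} + l} = \sqrt{- \frac{4}{-64} + 35} = \sqrt{\left(-4\right) \left(- \frac{1}{64}\right) + 35} = \sqrt{\frac{1}{16} + 35} = \sqrt{\frac{561}{16}} = \frac{\sqrt{561}}{4}$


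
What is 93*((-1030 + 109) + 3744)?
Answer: 262539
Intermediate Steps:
93*((-1030 + 109) + 3744) = 93*(-921 + 3744) = 93*2823 = 262539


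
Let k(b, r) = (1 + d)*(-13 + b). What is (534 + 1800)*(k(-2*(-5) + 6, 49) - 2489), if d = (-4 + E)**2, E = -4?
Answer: -5354196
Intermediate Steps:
d = 64 (d = (-4 - 4)**2 = (-8)**2 = 64)
k(b, r) = -845 + 65*b (k(b, r) = (1 + 64)*(-13 + b) = 65*(-13 + b) = -845 + 65*b)
(534 + 1800)*(k(-2*(-5) + 6, 49) - 2489) = (534 + 1800)*((-845 + 65*(-2*(-5) + 6)) - 2489) = 2334*((-845 + 65*(10 + 6)) - 2489) = 2334*((-845 + 65*16) - 2489) = 2334*((-845 + 1040) - 2489) = 2334*(195 - 2489) = 2334*(-2294) = -5354196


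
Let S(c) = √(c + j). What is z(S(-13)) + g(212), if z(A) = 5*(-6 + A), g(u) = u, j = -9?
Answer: 182 + 5*I*√22 ≈ 182.0 + 23.452*I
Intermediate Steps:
S(c) = √(-9 + c) (S(c) = √(c - 9) = √(-9 + c))
z(A) = -30 + 5*A
z(S(-13)) + g(212) = (-30 + 5*√(-9 - 13)) + 212 = (-30 + 5*√(-22)) + 212 = (-30 + 5*(I*√22)) + 212 = (-30 + 5*I*√22) + 212 = 182 + 5*I*√22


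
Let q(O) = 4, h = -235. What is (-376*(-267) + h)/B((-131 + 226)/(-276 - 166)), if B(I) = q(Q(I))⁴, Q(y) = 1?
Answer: 100157/256 ≈ 391.24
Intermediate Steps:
B(I) = 256 (B(I) = 4⁴ = 256)
(-376*(-267) + h)/B((-131 + 226)/(-276 - 166)) = (-376*(-267) - 235)/256 = (100392 - 235)*(1/256) = 100157*(1/256) = 100157/256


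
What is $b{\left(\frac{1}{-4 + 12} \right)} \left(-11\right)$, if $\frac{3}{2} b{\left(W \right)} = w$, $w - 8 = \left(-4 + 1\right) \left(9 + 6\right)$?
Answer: $\frac{814}{3} \approx 271.33$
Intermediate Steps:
$w = -37$ ($w = 8 + \left(-4 + 1\right) \left(9 + 6\right) = 8 - 45 = -37$)
$b{\left(W \right)} = - \frac{74}{3}$ ($b{\left(W \right)} = \frac{2}{3} \left(-37\right) = - \frac{74}{3}$)
$b{\left(\frac{1}{-4 + 12} \right)} \left(-11\right) = \left(- \frac{74}{3}\right) \left(-11\right) = \frac{814}{3}$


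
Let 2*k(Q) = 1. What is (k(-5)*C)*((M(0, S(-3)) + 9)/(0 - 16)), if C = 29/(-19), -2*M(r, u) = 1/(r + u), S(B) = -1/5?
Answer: 667/1216 ≈ 0.54852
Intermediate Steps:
S(B) = -⅕ (S(B) = -1*⅕ = -⅕)
k(Q) = ½ (k(Q) = (½)*1 = ½)
M(r, u) = -1/(2*(r + u))
C = -29/19 (C = 29*(-1/19) = -29/19 ≈ -1.5263)
(k(-5)*C)*((M(0, S(-3)) + 9)/(0 - 16)) = ((½)*(-29/19))*((-1/(2*0 + 2*(-⅕)) + 9)/(0 - 16)) = -29*(-1/(0 - ⅖) + 9)/(38*(-16)) = -29*(-1/(-⅖) + 9)*(-1)/(38*16) = -29*(-1*(-5/2) + 9)*(-1)/(38*16) = -29*(5/2 + 9)*(-1)/(38*16) = -667*(-1)/(76*16) = -29/38*(-23/32) = 667/1216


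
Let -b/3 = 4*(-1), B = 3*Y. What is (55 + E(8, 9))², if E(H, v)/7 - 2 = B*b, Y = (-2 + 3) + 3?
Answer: 1159929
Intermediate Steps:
Y = 4 (Y = 1 + 3 = 4)
B = 12 (B = 3*4 = 12)
b = 12 (b = -12*(-1) = -3*(-4) = 12)
E(H, v) = 1022 (E(H, v) = 14 + 7*(12*12) = 14 + 7*144 = 14 + 1008 = 1022)
(55 + E(8, 9))² = (55 + 1022)² = 1077² = 1159929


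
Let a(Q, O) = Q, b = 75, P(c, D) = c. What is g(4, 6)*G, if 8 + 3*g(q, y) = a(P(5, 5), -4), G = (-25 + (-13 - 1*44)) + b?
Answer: 7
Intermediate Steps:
G = -7 (G = (-25 + (-13 - 1*44)) + 75 = (-25 + (-13 - 44)) + 75 = (-25 - 57) + 75 = -82 + 75 = -7)
g(q, y) = -1 (g(q, y) = -8/3 + (1/3)*5 = -8/3 + 5/3 = -1)
g(4, 6)*G = -1*(-7) = 7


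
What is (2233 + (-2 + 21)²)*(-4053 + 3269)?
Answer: -2033696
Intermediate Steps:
(2233 + (-2 + 21)²)*(-4053 + 3269) = (2233 + 19²)*(-784) = (2233 + 361)*(-784) = 2594*(-784) = -2033696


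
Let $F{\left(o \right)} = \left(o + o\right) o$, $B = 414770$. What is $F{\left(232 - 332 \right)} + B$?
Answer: $434770$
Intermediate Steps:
$F{\left(o \right)} = 2 o^{2}$ ($F{\left(o \right)} = 2 o o = 2 o^{2}$)
$F{\left(232 - 332 \right)} + B = 2 \left(232 - 332\right)^{2} + 414770 = 2 \left(-100\right)^{2} + 414770 = 2 \cdot 10000 + 414770 = 20000 + 414770 = 434770$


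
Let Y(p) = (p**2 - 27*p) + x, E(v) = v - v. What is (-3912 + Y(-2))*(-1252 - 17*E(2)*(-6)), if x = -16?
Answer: 4845240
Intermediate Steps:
E(v) = 0
Y(p) = -16 + p**2 - 27*p (Y(p) = (p**2 - 27*p) - 16 = -16 + p**2 - 27*p)
(-3912 + Y(-2))*(-1252 - 17*E(2)*(-6)) = (-3912 + (-16 + (-2)**2 - 27*(-2)))*(-1252 - 17*0*(-6)) = (-3912 + (-16 + 4 + 54))*(-1252 + 0*(-6)) = (-3912 + 42)*(-1252 + 0) = -3870*(-1252) = 4845240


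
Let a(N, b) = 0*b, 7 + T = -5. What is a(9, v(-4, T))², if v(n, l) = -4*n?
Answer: 0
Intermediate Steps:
T = -12 (T = -7 - 5 = -12)
a(N, b) = 0
a(9, v(-4, T))² = 0² = 0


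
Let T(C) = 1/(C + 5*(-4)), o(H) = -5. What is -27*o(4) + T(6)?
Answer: 1889/14 ≈ 134.93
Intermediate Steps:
T(C) = 1/(-20 + C) (T(C) = 1/(C - 20) = 1/(-20 + C))
-27*o(4) + T(6) = -27*(-5) + 1/(-20 + 6) = 135 + 1/(-14) = 135 - 1/14 = 1889/14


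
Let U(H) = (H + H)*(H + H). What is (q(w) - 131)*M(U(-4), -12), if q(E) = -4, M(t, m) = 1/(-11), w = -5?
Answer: 135/11 ≈ 12.273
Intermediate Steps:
U(H) = 4*H**2 (U(H) = (2*H)*(2*H) = 4*H**2)
M(t, m) = -1/11
(q(w) - 131)*M(U(-4), -12) = (-4 - 131)*(-1/11) = -135*(-1/11) = 135/11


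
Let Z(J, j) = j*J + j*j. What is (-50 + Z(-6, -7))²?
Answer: 1681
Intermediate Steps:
Z(J, j) = j² + J*j (Z(J, j) = J*j + j² = j² + J*j)
(-50 + Z(-6, -7))² = (-50 - 7*(-6 - 7))² = (-50 - 7*(-13))² = (-50 + 91)² = 41² = 1681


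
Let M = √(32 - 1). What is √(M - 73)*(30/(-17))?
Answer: -30*I*√(73 - √31)/17 ≈ -14.491*I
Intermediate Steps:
M = √31 ≈ 5.5678
√(M - 73)*(30/(-17)) = √(√31 - 73)*(30/(-17)) = √(-73 + √31)*(30*(-1/17)) = √(-73 + √31)*(-30/17) = -30*√(-73 + √31)/17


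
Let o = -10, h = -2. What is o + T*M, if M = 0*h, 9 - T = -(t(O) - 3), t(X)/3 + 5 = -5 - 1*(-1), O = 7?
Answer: -10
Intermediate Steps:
t(X) = -27 (t(X) = -15 + 3*(-5 - 1*(-1)) = -15 + 3*(-5 + 1) = -15 + 3*(-4) = -15 - 12 = -27)
T = -21 (T = 9 - (-1)*(-27 - 3) = 9 - (-1)*(-30) = 9 - 1*30 = 9 - 30 = -21)
M = 0 (M = 0*(-2) = 0)
o + T*M = -10 - 21*0 = -10 + 0 = -10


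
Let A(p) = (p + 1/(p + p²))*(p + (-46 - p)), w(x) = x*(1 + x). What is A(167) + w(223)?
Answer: 592963537/14028 ≈ 42270.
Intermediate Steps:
A(p) = -46*p - 46/(p + p²) (A(p) = (p + 1/(p + p²))*(-46) = -46*p - 46/(p + p²))
A(167) + w(223) = 46*(-1 - 1*167² - 1*167³)/(167*(1 + 167)) + 223*(1 + 223) = 46*(1/167)*(-1 - 1*27889 - 1*4657463)/168 + 223*224 = 46*(1/167)*(1/168)*(-1 - 27889 - 4657463) + 49952 = 46*(1/167)*(1/168)*(-4685353) + 49952 = -107763119/14028 + 49952 = 592963537/14028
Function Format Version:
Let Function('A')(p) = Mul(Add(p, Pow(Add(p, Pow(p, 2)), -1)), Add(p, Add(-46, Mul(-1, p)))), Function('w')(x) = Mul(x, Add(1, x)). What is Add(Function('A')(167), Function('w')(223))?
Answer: Rational(592963537, 14028) ≈ 42270.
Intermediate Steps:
Function('A')(p) = Add(Mul(-46, p), Mul(-46, Pow(Add(p, Pow(p, 2)), -1))) (Function('A')(p) = Mul(Add(p, Pow(Add(p, Pow(p, 2)), -1)), -46) = Add(Mul(-46, p), Mul(-46, Pow(Add(p, Pow(p, 2)), -1))))
Add(Function('A')(167), Function('w')(223)) = Add(Mul(46, Pow(167, -1), Pow(Add(1, 167), -1), Add(-1, Mul(-1, Pow(167, 2)), Mul(-1, Pow(167, 3)))), Mul(223, Add(1, 223))) = Add(Mul(46, Rational(1, 167), Pow(168, -1), Add(-1, Mul(-1, 27889), Mul(-1, 4657463))), Mul(223, 224)) = Add(Mul(46, Rational(1, 167), Rational(1, 168), Add(-1, -27889, -4657463)), 49952) = Add(Mul(46, Rational(1, 167), Rational(1, 168), -4685353), 49952) = Add(Rational(-107763119, 14028), 49952) = Rational(592963537, 14028)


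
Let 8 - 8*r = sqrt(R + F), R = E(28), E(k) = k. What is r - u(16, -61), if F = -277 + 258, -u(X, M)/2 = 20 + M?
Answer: -651/8 ≈ -81.375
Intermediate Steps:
u(X, M) = -40 - 2*M (u(X, M) = -2*(20 + M) = -40 - 2*M)
R = 28
F = -19
r = 5/8 (r = 1 - sqrt(28 - 19)/8 = 1 - sqrt(9)/8 = 1 - 1/8*3 = 1 - 3/8 = 5/8 ≈ 0.62500)
r - u(16, -61) = 5/8 - (-40 - 2*(-61)) = 5/8 - (-40 + 122) = 5/8 - 1*82 = 5/8 - 82 = -651/8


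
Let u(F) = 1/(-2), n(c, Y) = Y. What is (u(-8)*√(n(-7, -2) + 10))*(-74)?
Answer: 74*√2 ≈ 104.65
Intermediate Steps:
u(F) = -½
(u(-8)*√(n(-7, -2) + 10))*(-74) = -√(-2 + 10)/2*(-74) = -√2*(-74) = 74*√2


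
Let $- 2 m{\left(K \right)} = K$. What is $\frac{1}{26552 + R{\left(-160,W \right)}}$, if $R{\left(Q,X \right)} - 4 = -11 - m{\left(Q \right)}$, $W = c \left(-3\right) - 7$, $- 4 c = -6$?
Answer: $\frac{1}{26465} \approx 3.7786 \cdot 10^{-5}$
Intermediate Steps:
$m{\left(K \right)} = - \frac{K}{2}$
$c = \frac{3}{2}$ ($c = \left(- \frac{1}{4}\right) \left(-6\right) = \frac{3}{2} \approx 1.5$)
$W = - \frac{23}{2}$ ($W = \frac{3}{2} \left(-3\right) - 7 = - \frac{9}{2} - 7 = - \frac{23}{2} \approx -11.5$)
$R{\left(Q,X \right)} = -7 + \frac{Q}{2}$ ($R{\left(Q,X \right)} = 4 - \left(11 - \frac{Q}{2}\right) = 4 + \left(-11 + \frac{Q}{2}\right) = -7 + \frac{Q}{2}$)
$\frac{1}{26552 + R{\left(-160,W \right)}} = \frac{1}{26552 + \left(-7 + \frac{1}{2} \left(-160\right)\right)} = \frac{1}{26552 - 87} = \frac{1}{26465}$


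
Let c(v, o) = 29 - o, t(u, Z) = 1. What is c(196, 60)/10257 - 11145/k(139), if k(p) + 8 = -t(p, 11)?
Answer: 12701554/10257 ≈ 1238.3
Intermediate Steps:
k(p) = -9 (k(p) = -8 - 1*1 = -8 - 1 = -9)
c(196, 60)/10257 - 11145/k(139) = (29 - 1*60)/10257 - 11145/(-9) = (29 - 60)*(1/10257) - 11145*(-⅑) = -31*1/10257 + 3715/3 = -31/10257 + 3715/3 = 12701554/10257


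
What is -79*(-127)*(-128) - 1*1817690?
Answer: -3101914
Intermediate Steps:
-79*(-127)*(-128) - 1*1817690 = 10033*(-128) - 1817690 = -1284224 - 1817690 = -3101914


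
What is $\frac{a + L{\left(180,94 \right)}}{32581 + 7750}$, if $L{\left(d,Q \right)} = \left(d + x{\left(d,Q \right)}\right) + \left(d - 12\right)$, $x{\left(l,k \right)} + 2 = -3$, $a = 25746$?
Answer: $\frac{26089}{40331} \approx 0.64687$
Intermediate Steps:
$x{\left(l,k \right)} = -5$ ($x{\left(l,k \right)} = -2 - 3 = -5$)
$L{\left(d,Q \right)} = -17 + 2 d$ ($L{\left(d,Q \right)} = \left(d - 5\right) + \left(d - 12\right) = \left(-5 + d\right) + \left(-12 + d\right) = -17 + 2 d$)
$\frac{a + L{\left(180,94 \right)}}{32581 + 7750} = \frac{25746 + \left(-17 + 2 \cdot 180\right)}{32581 + 7750} = \frac{25746 + \left(-17 + 360\right)}{40331} = \left(25746 + 343\right) \frac{1}{40331} = 26089 \cdot \frac{1}{40331} = \frac{26089}{40331}$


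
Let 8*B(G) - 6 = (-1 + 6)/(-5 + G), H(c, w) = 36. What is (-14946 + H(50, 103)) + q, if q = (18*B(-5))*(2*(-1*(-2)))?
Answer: -29721/2 ≈ -14861.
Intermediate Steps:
B(G) = ¾ + 5/(8*(-5 + G)) (B(G) = ¾ + ((-1 + 6)/(-5 + G))/8 = ¾ + (5/(-5 + G))/8 = ¾ + 5/(8*(-5 + G)))
q = 99/2 (q = (18*((-25 + 6*(-5))/(8*(-5 - 5))))*(2*(-1*(-2))) = (18*((⅛)*(-25 - 30)/(-10)))*(2*2) = (18*((⅛)*(-⅒)*(-55)))*4 = (18*(11/16))*4 = (99/8)*4 = 99/2 ≈ 49.500)
(-14946 + H(50, 103)) + q = (-14946 + 36) + 99/2 = -14910 + 99/2 = -29721/2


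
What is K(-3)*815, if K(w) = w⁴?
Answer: 66015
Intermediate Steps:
K(-3)*815 = (-3)⁴*815 = 81*815 = 66015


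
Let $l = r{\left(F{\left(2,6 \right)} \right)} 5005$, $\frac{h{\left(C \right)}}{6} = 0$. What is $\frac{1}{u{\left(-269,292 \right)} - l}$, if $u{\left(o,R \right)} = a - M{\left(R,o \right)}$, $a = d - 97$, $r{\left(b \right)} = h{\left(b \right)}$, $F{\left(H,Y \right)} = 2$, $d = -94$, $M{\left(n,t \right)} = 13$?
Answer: $- \frac{1}{204} \approx -0.004902$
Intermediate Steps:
$h{\left(C \right)} = 0$ ($h{\left(C \right)} = 6 \cdot 0 = 0$)
$r{\left(b \right)} = 0$
$a = -191$ ($a = -94 - 97 = -191$)
$u{\left(o,R \right)} = -204$ ($u{\left(o,R \right)} = -191 - 13 = -204$)
$l = 0$ ($l = 0 \cdot 5005 = 0$)
$\frac{1}{u{\left(-269,292 \right)} - l} = \frac{1}{-204 - 0} = \frac{1}{-204 + 0} = \frac{1}{-204} = - \frac{1}{204}$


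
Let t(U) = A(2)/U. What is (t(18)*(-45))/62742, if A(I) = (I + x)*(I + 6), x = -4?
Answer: 20/31371 ≈ 0.00063753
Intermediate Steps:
A(I) = (-4 + I)*(6 + I) (A(I) = (I - 4)*(I + 6) = (-4 + I)*(6 + I))
t(U) = -16/U (t(U) = (-24 + 2**2 + 2*2)/U = (-24 + 4 + 4)/U = -16/U)
(t(18)*(-45))/62742 = (-16/18*(-45))/62742 = (-16*1/18*(-45))*(1/62742) = -8/9*(-45)*(1/62742) = 40*(1/62742) = 20/31371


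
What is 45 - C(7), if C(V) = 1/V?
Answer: 314/7 ≈ 44.857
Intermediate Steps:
45 - C(7) = 45 - 1/7 = 314/7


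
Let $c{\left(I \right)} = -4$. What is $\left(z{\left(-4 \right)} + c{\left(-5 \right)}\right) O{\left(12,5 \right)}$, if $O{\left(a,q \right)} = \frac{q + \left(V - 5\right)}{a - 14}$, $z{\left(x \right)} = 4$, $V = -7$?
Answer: $0$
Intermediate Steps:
$O{\left(a,q \right)} = \frac{-12 + q}{-14 + a}$ ($O{\left(a,q \right)} = \frac{q - 12}{a - 14} = \frac{q - 12}{-14 + a} = \frac{-12 + q}{-14 + a}$)
$\left(z{\left(-4 \right)} + c{\left(-5 \right)}\right) O{\left(12,5 \right)} = \left(4 - 4\right) \frac{-12 + 5}{-14 + 12} = 0 \frac{1}{-2} \left(-7\right) = 0 \left(\left(- \frac{1}{2}\right) \left(-7\right)\right) = 0 \cdot \frac{7}{2} = 0$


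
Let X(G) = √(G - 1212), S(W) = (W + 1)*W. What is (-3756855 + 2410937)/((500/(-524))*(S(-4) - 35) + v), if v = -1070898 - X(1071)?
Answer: 12367172090906927/9839907366192935 - 11548649399*I*√141/9839907366192935 ≈ 1.2568 - 1.3936e-5*I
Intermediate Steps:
S(W) = W*(1 + W) (S(W) = (1 + W)*W = W*(1 + W))
X(G) = √(-1212 + G)
v = -1070898 - I*√141 (v = -1070898 - √(-1212 + 1071) = -1070898 - √(-141) = -1070898 - I*√141 ≈ -1.0709e+6 - 11.874*I)
(-3756855 + 2410937)/((500/(-524))*(S(-4) - 35) + v) = (-3756855 + 2410937)/((500/(-524))*(-4*(1 - 4) - 35) + (-1070898 - I*√141)) = -1345918/((500*(-1/524))*(-4*(-3) - 35) + (-1070898 - I*√141)) = -1345918/(-125*(12 - 35)/131 + (-1070898 - I*√141)) = -1345918/(-125/131*(-23) + (-1070898 - I*√141)) = -1345918/(2875/131 + (-1070898 - I*√141)) = -1345918/(-140284763/131 - I*√141)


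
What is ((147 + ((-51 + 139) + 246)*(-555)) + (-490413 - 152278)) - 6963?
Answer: -834877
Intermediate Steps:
((147 + ((-51 + 139) + 246)*(-555)) + (-490413 - 152278)) - 6963 = ((147 + (88 + 246)*(-555)) - 642691) - 6963 = ((147 + 334*(-555)) - 642691) - 6963 = ((147 - 185370) - 642691) - 6963 = (-185223 - 642691) - 6963 = -827914 - 6963 = -834877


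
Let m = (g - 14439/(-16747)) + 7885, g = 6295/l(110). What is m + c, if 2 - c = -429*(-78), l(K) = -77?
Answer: -33083758987/1289519 ≈ -25656.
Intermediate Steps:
g = -6295/77 (g = 6295/(-77) = 6295*(-1/77) = -6295/77 ≈ -81.753)
m = 10063546753/1289519 (m = (-6295/77 - 14439/(-16747)) + 7885 = (-6295/77 - 14439*(-1/16747)) + 7885 = (-6295/77 + 14439/16747) + 7885 = -104310562/1289519 + 7885 = 10063546753/1289519 ≈ 7804.1)
c = -33460 (c = 2 - (-429)*(-78) = 2 - 1*33462 = 2 - 33462 = -33460)
m + c = 10063546753/1289519 - 33460 = -33083758987/1289519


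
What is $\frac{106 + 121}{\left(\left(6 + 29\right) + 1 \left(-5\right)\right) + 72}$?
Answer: $\frac{227}{102} \approx 2.2255$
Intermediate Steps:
$\frac{106 + 121}{\left(\left(6 + 29\right) + 1 \left(-5\right)\right) + 72} = \frac{227}{\left(35 - 5\right) + 72} = \frac{227}{30 + 72} = \frac{227}{102}$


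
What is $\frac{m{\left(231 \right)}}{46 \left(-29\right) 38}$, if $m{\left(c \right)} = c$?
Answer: $- \frac{231}{50692} \approx -0.0045569$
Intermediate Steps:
$\frac{m{\left(231 \right)}}{46 \left(-29\right) 38} = \frac{231}{46 \left(-29\right) 38} = \frac{231}{\left(-1334\right) 38} = \frac{231}{-50692} = 231 \left(- \frac{1}{50692}\right) = - \frac{231}{50692}$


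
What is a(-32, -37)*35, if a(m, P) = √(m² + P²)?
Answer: 35*√2393 ≈ 1712.1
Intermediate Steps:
a(m, P) = √(P² + m²)
a(-32, -37)*35 = √((-37)² + (-32)²)*35 = √(1369 + 1024)*35 = √2393*35 = 35*√2393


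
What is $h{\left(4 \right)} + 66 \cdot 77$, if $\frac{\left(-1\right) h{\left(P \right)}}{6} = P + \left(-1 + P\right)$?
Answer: $5040$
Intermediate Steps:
$h{\left(P \right)} = 6 - 12 P$ ($h{\left(P \right)} = - 6 \left(P + \left(-1 + P\right)\right) = - 6 \left(-1 + 2 P\right) = 6 - 12 P$)
$h{\left(4 \right)} + 66 \cdot 77 = \left(6 - 48\right) + 66 \cdot 77 = \left(6 - 48\right) + 5082 = -42 + 5082 = 5040$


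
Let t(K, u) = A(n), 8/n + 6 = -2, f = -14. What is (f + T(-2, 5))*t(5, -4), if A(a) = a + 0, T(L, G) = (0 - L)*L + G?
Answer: 13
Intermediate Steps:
n = -1 (n = 8/(-6 - 2) = 8/(-8) = 8*(-⅛) = -1)
T(L, G) = G - L² (T(L, G) = (-L)*L + G = -L² + G = G - L²)
A(a) = a
t(K, u) = -1
(f + T(-2, 5))*t(5, -4) = (-14 + (5 - 1*(-2)²))*(-1) = (-14 + (5 - 1*4))*(-1) = (-14 + (5 - 4))*(-1) = (-14 + 1)*(-1) = -13*(-1) = 13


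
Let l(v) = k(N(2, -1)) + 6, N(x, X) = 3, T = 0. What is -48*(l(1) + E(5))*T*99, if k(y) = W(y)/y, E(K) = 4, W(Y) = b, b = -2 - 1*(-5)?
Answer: 0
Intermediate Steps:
b = 3 (b = -2 + 5 = 3)
W(Y) = 3
k(y) = 3/y
l(v) = 7 (l(v) = 3/3 + 6 = 3*(1/3) + 6 = 1 + 6 = 7)
-48*(l(1) + E(5))*T*99 = -48*(7 + 4)*0*99 = -528*0*99 = -48*0*99 = 0*99 = 0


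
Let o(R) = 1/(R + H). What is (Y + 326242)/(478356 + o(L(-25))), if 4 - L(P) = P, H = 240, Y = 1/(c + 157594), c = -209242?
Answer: 3369949363/4941226176 ≈ 0.68201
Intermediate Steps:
Y = -1/51648 (Y = 1/(-209242 + 157594) = 1/(-51648) = -1/51648 ≈ -1.9362e-5)
L(P) = 4 - P
o(R) = 1/(240 + R) (o(R) = 1/(R + 240) = 1/(240 + R))
(Y + 326242)/(478356 + o(L(-25))) = (-1/51648 + 326242)/(478356 + 1/(240 + (4 - 1*(-25)))) = 16849746815/(51648*(478356 + 1/(240 + (4 + 25)))) = 16849746815/(51648*(478356 + 1/(240 + 29))) = 16849746815/(51648*(478356 + 1/269)) = 16849746815/(51648*(128677765/269)) = (16849746815/51648)*(269/128677765) = 3369949363/4941226176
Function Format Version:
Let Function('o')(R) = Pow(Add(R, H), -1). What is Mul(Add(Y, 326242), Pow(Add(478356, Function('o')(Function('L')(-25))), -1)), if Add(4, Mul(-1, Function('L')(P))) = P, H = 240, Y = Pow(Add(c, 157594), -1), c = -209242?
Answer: Rational(3369949363, 4941226176) ≈ 0.68201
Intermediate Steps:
Y = Rational(-1, 51648) (Y = Pow(Add(-209242, 157594), -1) = Pow(-51648, -1) = Rational(-1, 51648) ≈ -1.9362e-5)
Function('L')(P) = Add(4, Mul(-1, P))
Function('o')(R) = Pow(Add(240, R), -1) (Function('o')(R) = Pow(Add(R, 240), -1) = Pow(Add(240, R), -1))
Mul(Add(Y, 326242), Pow(Add(478356, Function('o')(Function('L')(-25))), -1)) = Mul(Add(Rational(-1, 51648), 326242), Pow(Add(478356, Pow(Add(240, Add(4, Mul(-1, -25))), -1)), -1)) = Mul(Rational(16849746815, 51648), Pow(Add(478356, Pow(Add(240, Add(4, 25)), -1)), -1)) = Mul(Rational(16849746815, 51648), Pow(Add(478356, Pow(Add(240, 29), -1)), -1)) = Mul(Rational(16849746815, 51648), Pow(Add(478356, Pow(269, -1)), -1)) = Mul(Rational(16849746815, 51648), Pow(Add(478356, Rational(1, 269)), -1)) = Mul(Rational(16849746815, 51648), Pow(Rational(128677765, 269), -1)) = Mul(Rational(16849746815, 51648), Rational(269, 128677765)) = Rational(3369949363, 4941226176)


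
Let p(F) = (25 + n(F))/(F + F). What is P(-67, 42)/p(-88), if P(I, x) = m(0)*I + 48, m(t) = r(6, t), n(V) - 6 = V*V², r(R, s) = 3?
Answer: -8976/227147 ≈ -0.039516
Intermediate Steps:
n(V) = 6 + V³ (n(V) = 6 + V*V² = 6 + V³)
m(t) = 3
p(F) = (31 + F³)/(2*F) (p(F) = (25 + (6 + F³))/(F + F) = (31 + F³)/((2*F)) = (31 + F³)*(1/(2*F)) = (31 + F³)/(2*F))
P(I, x) = 48 + 3*I (P(I, x) = 3*I + 48 = 48 + 3*I)
P(-67, 42)/p(-88) = (48 + 3*(-67))/(((½)*(31 + (-88)³)/(-88))) = (48 - 201)/(((½)*(-1/88)*(31 - 681472))) = -153/((½)*(-1/88)*(-681441)) = -153/681441/176 = -153*176/681441 = -8976/227147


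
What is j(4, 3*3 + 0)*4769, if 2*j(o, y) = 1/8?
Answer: 4769/16 ≈ 298.06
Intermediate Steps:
j(o, y) = 1/16 (j(o, y) = (½)/8 = (½)*(⅛) = 1/16)
j(4, 3*3 + 0)*4769 = (1/16)*4769 = 4769/16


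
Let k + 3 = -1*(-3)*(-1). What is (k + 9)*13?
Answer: 39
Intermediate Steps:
k = -6 (k = -3 - 1*(-3)*(-1) = -3 + 3*(-1) = -3 - 3 = -6)
(k + 9)*13 = (-6 + 9)*13 = 3*13 = 39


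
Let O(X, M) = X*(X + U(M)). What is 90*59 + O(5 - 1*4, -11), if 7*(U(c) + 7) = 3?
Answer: 37131/7 ≈ 5304.4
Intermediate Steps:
U(c) = -46/7 (U(c) = -7 + (⅐)*3 = -7 + 3/7 = -46/7)
O(X, M) = X*(-46/7 + X) (O(X, M) = X*(X - 46/7) = X*(-46/7 + X))
90*59 + O(5 - 1*4, -11) = 90*59 + (5 - 1*4)*(-46 + 7*(5 - 1*4))/7 = 5310 + (5 - 4)*(-46 + 7*(5 - 4))/7 = 5310 + (⅐)*1*(-46 + 7*1) = 5310 + (⅐)*1*(-46 + 7) = 5310 + (⅐)*1*(-39) = 5310 - 39/7 = 37131/7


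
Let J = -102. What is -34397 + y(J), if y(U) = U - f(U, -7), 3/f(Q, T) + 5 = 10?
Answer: -172498/5 ≈ -34500.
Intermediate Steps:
f(Q, T) = ⅗ (f(Q, T) = 3/(-5 + 10) = 3/5 = 3*(⅕) = ⅗)
y(U) = -⅗ + U (y(U) = U - 1*⅗ = U - ⅗ = -⅗ + U)
-34397 + y(J) = -34397 + (-⅗ - 102) = -34397 - 513/5 = -172498/5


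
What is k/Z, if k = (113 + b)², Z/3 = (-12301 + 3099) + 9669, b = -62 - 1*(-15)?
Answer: 1452/467 ≈ 3.1092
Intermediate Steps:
b = -47 (b = -62 + 15 = -47)
Z = 1401 (Z = 3*((-12301 + 3099) + 9669) = 3*(-9202 + 9669) = 3*467 = 1401)
k = 4356 (k = (113 - 47)² = 66² = 4356)
k/Z = 4356/1401 = 4356*(1/1401) = 1452/467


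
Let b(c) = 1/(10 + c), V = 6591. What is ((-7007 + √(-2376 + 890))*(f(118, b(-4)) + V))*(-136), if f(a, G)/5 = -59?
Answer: 5999785792 - 856256*I*√1486 ≈ 5.9998e+9 - 3.3008e+7*I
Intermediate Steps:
f(a, G) = -295 (f(a, G) = 5*(-59) = -295)
((-7007 + √(-2376 + 890))*(f(118, b(-4)) + V))*(-136) = ((-7007 + √(-2376 + 890))*(-295 + 6591))*(-136) = ((-7007 + √(-1486))*6296)*(-136) = ((-7007 + I*√1486)*6296)*(-136) = (-44116072 + 6296*I*√1486)*(-136) = 5999785792 - 856256*I*√1486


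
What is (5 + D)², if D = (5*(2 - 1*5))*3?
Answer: 1600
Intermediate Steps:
D = -45 (D = (5*(2 - 5))*3 = (5*(-3))*3 = -15*3 = -45)
(5 + D)² = (5 - 45)² = (-40)² = 1600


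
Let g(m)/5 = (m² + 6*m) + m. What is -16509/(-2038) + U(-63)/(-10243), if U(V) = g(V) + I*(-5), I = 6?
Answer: 133212507/20875234 ≈ 6.3814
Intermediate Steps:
g(m) = 5*m² + 35*m (g(m) = 5*((m² + 6*m) + m) = 5*(m² + 7*m) = 5*m² + 35*m)
U(V) = -30 + 5*V*(7 + V) (U(V) = 5*V*(7 + V) + 6*(-5) = 5*V*(7 + V) - 30 = -30 + 5*V*(7 + V))
-16509/(-2038) + U(-63)/(-10243) = -16509/(-2038) + (-30 + 5*(-63)*(7 - 63))/(-10243) = -16509*(-1/2038) + (-30 + 5*(-63)*(-56))*(-1/10243) = 16509/2038 + (-30 + 17640)*(-1/10243) = 16509/2038 + 17610*(-1/10243) = 16509/2038 - 17610/10243 = 133212507/20875234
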